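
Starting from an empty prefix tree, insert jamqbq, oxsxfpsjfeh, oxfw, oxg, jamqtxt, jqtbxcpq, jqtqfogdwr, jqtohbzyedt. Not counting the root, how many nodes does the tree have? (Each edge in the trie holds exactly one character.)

45

Insert word by word; a character creates a node only if that edge doesn't already exist:
  "jamqbq" → 6 new (j, a, m, q, b, q)
  "oxsxfpsjfeh" → 11 new (o, x, s, x, f, p, s, j, f, e, h)
  "oxfw" → prefix "ox" already present; 2 new (f, w)
  "oxg" → prefix "ox" already present; 1 new (g)
  "jamqtxt" → prefix "jamq" already present; 3 new (t, x, t)
  "jqtbxcpq" → prefix "j" already present; 7 new (q, t, b, x, c, p, q)
  "jqtqfogdwr" → prefix "jqt" already present; 7 new (q, f, o, g, d, w, r)
  "jqtohbzyedt" → prefix "jqt" already present; 8 new (o, h, b, z, y, e, d, t)
Total nodes = 6 + 11 + 2 + 1 + 3 + 7 + 7 + 8 = 45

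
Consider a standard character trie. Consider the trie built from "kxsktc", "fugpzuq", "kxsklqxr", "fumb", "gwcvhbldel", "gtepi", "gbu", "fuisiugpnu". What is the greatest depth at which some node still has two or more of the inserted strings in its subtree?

4

Equivalently: take the maximum, over all pairs, of their longest common prefix length.
e.g. "kxsklqxr" and "kxsktc" share the prefix "kxsk" of length 4; no pair shares a longer one.
Longest shared-prefix length: 4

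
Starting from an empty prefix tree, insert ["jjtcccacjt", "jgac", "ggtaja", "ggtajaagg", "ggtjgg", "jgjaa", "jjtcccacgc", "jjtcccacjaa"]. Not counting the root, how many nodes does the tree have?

Trace insertions, counting only characters that open a new branch:
  "jjtcccacjt" → 10 new (j, j, t, c, c, c, a, c, j, t)
  "jgac" → prefix "j" already present; 3 new (g, a, c)
  "ggtaja" → 6 new (g, g, t, a, j, a)
  "ggtajaagg" → prefix "ggtaja" already present; 3 new (a, g, g)
  "ggtjgg" → prefix "ggt" already present; 3 new (j, g, g)
  "jgjaa" → prefix "jg" already present; 3 new (j, a, a)
  "jjtcccacgc" → prefix "jjtcccac" already present; 2 new (g, c)
  "jjtcccacjaa" → prefix "jjtcccacj" already present; 2 new (a, a)
Total nodes = 10 + 3 + 6 + 3 + 3 + 3 + 2 + 2 = 32

32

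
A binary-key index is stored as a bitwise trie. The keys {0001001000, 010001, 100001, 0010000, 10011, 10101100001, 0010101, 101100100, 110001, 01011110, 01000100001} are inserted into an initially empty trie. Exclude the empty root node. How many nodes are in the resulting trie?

61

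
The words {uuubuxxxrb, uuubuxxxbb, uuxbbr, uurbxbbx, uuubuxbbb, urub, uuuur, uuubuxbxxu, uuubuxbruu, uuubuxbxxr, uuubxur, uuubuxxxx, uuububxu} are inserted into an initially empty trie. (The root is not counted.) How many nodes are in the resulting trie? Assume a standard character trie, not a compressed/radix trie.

44

Count nodes per top-level branch (shared prefixes stored once):
  'u'-branch (urub, uurbxbbx, uuububxu, uuubuxbbb, uuubuxbruu, uuubuxbxxr, uuubuxbxxu, uuubuxxxbb, uuubuxxxrb, uuubuxxxx, uuubxur, uuuur, uuxbbr): 44 nodes
Sum: 44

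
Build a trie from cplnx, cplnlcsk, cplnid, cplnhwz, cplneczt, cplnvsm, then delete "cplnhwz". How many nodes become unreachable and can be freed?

A node on "cplnhwz"'s path can go only if nothing else ends at it or branches off below it.
The suffix "hwz" (3 nodes) is used only by "cplnhwz"; the node for "cpln" still has the child "x", so pruning stops there.
Nodes removed: 3

3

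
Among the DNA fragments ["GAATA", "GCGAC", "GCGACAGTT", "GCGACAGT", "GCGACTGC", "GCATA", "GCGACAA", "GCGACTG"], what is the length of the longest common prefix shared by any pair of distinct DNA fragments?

8

Equivalently: take the maximum, over all pairs, of their longest common prefix length.
e.g. "GCGACAGT" and "GCGACAGTT" share the prefix "GCGACAGT" of length 8; no pair shares a longer one.
Longest shared-prefix length: 8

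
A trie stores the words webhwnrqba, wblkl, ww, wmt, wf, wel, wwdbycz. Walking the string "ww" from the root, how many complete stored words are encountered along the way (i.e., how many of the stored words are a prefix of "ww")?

1

Walk "ww" from the root; an end-of-word marker is hit whenever a stored word is a prefix of "ww".
Prefixes of the query that are stored words: "ww"
Count: 1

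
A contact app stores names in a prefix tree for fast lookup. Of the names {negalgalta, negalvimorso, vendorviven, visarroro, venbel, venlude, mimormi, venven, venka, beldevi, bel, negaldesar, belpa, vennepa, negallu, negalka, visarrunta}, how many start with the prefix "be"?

Walk to "be"; the words in its subtree are exactly those with that prefix.
Words under "be": bel, beldevi, belpa
Count: 3

3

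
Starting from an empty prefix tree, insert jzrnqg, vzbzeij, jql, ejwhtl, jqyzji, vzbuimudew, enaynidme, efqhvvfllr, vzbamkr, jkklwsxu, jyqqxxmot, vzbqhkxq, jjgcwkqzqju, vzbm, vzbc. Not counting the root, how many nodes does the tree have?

85

For each word, the new-node count is its length minus the longest prefix already in the trie:
  "jzrnqg" → 6 new (j, z, r, n, q, g)
  "vzbzeij" → 7 new (v, z, b, z, e, i, j)
  "jql" → prefix "j" already present; 2 new (q, l)
  "ejwhtl" → 6 new (e, j, w, h, t, l)
  "jqyzji" → prefix "jq" already present; 4 new (y, z, j, i)
  "vzbuimudew" → prefix "vzb" already present; 7 new (u, i, m, u, d, e, w)
  "enaynidme" → prefix "e" already present; 8 new (n, a, y, n, i, d, m, e)
  "efqhvvfllr" → prefix "e" already present; 9 new (f, q, h, v, v, f, l, l, r)
  "vzbamkr" → prefix "vzb" already present; 4 new (a, m, k, r)
  "jkklwsxu" → prefix "j" already present; 7 new (k, k, l, w, s, x, u)
  "jyqqxxmot" → prefix "j" already present; 8 new (y, q, q, x, x, m, o, t)
  "vzbqhkxq" → prefix "vzb" already present; 5 new (q, h, k, x, q)
  "jjgcwkqzqju" → prefix "j" already present; 10 new (j, g, c, w, k, q, z, q, j, u)
  "vzbm" → prefix "vzb" already present; 1 new (m)
  "vzbc" → prefix "vzb" already present; 1 new (c)
Total nodes = 6 + 7 + 2 + 6 + 4 + 7 + 8 + 9 + 4 + 7 + 8 + 5 + 10 + 1 + 1 = 85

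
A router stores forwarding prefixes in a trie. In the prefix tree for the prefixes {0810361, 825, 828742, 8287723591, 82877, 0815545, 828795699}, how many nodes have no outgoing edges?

Leaves are exactly the stored words that no other stored word extends.
Those words: "0810361", "0815545", "825", "828742", "8287723591", "828795699"
Leaf count: 6

6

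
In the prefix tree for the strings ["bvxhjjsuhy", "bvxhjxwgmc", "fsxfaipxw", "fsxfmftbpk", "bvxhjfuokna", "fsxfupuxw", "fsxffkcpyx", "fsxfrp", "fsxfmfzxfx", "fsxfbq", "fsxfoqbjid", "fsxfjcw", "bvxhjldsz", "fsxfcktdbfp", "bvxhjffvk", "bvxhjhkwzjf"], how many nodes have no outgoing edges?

A leaf is a node with no children — equivalently, the end of a word that is not a proper prefix of any other stored word.
Those words: "bvxhjffvk", "bvxhjfuokna", "bvxhjhkwzjf", "bvxhjjsuhy", "bvxhjldsz", "bvxhjxwgmc", "fsxfaipxw", "fsxfbq", "fsxfcktdbfp", "fsxffkcpyx", "fsxfjcw", "fsxfmftbpk", "fsxfmfzxfx", "fsxfoqbjid", "fsxfrp", "fsxfupuxw"
Leaf count: 16

16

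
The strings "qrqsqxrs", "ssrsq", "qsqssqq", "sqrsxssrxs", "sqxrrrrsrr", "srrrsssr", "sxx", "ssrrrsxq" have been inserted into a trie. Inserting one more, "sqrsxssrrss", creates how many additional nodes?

3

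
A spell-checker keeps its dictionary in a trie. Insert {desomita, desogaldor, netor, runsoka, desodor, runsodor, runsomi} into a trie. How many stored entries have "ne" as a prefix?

Filter for entries beginning with "ne":
Words under "ne": netor
Count: 1

1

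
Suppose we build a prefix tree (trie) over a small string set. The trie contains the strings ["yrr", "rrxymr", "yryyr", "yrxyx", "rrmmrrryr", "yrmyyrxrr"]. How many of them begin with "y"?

Filter for entries beginning with "y":
Matches: "yrmyyrxrr", "yrr", "yrxyx", "yryyr"
Count: 4

4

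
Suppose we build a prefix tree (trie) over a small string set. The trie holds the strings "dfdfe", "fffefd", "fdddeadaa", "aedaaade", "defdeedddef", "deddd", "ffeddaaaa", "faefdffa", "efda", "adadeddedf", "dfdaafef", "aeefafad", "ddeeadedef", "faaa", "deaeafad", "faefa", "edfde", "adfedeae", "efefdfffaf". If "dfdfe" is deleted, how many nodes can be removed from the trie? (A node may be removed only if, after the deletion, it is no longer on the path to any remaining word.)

2

After clearing the end-marker at "dfdfe", prune upward until reaching a node still needed by another word.
The suffix "fe" (2 nodes) is used only by "dfdfe"; the node for "dfd" still has the child "a", so pruning stops there.
Nodes removed: 2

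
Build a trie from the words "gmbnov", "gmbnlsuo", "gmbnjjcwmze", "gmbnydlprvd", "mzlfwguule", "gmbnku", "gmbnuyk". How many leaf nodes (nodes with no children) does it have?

7

Leaves are exactly the stored words that no other stored word extends.
Those words: "gmbnjjcwmze", "gmbnku", "gmbnlsuo", "gmbnov", "gmbnuyk", "gmbnydlprvd", "mzlfwguule"
Leaf count: 7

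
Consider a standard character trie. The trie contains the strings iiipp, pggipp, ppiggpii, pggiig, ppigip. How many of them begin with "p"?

Filter for entries beginning with "p":
Matches: "pggiig", "pggipp", "ppiggpii", "ppigip"
Count: 4

4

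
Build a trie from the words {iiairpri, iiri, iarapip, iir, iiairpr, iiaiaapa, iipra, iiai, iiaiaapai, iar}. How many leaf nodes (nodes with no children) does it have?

Leaves are exactly the stored words that no other stored word extends.
Those words: "iarapip", "iiaiaapai", "iiairpri", "iipra", "iiri"
Leaf count: 5

5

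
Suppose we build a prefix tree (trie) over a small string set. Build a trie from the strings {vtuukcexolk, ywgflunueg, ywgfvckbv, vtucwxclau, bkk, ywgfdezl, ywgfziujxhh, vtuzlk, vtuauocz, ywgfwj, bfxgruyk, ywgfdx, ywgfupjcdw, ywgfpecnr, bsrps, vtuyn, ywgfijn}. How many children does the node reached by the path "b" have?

Follow the path "b" to its node, then look at its outgoing edges.
Characters that immediately follow "b" among the stored strings: {f, k, s}.
That node has 3 child edges.

3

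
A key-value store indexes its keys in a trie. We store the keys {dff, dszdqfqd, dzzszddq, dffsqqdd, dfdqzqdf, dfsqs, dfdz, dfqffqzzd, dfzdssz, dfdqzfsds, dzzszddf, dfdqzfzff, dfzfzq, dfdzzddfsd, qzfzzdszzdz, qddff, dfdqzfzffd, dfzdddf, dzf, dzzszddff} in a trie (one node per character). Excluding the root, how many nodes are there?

Count nodes per top-level branch (shared prefixes stored once):
  'd'-branch (dfdqzfsds, dfdqzfzff, dfdqzfzffd, dfdqzqdf, dfdz, dfdzzddfsd, dff, dffsqqdd, dfqffqzzd, dfsqs, dfzdddf, dfzdssz, dfzfzq, dszdqfqd, dzf, dzzszddf, dzzszddff, dzzszddq): 67 nodes
  'q'-branch (qddff, qzfzzdszzdz): 15 nodes
Sum: 82

82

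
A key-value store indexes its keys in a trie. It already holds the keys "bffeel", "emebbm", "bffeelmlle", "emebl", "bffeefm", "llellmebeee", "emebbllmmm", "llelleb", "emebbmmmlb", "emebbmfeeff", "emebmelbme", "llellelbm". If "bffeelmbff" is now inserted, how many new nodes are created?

"bffeelm" is already a path in the trie; the remaining "bff" must be added.
New nodes needed: |"bffeelmbff"| − 7 = 10 − 7 = 3.

3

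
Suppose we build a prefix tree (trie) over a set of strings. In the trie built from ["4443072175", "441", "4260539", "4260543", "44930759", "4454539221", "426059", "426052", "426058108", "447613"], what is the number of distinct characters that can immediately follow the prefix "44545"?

1

Walk "44545" from the root, arriving at one node.
Characters that immediately follow "44545" among the stored strings: {3}.
That node has 1 child edge.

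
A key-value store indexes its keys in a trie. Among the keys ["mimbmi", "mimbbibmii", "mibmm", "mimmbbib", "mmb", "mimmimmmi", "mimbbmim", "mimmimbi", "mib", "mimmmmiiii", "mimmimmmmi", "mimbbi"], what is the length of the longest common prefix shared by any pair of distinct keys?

8

Look for the deepest trie node that still has at least two words in its subtree.
"mimmimmmi" and "mimmimmmmi" agree on "mimmimmm" (8 characters) before diverging; nothing deeper is shared.
Longest shared-prefix length: 8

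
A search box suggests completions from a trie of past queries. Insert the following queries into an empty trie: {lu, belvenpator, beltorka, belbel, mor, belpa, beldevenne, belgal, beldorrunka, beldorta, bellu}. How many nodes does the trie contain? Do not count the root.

Insert word by word; a character creates a node only if that edge doesn't already exist:
  "lu" → 2 new (l, u)
  "belvenpator" → 11 new (b, e, l, v, e, n, p, a, t, o, r)
  "beltorka" → prefix "bel" already present; 5 new (t, o, r, k, a)
  "belbel" → prefix "bel" already present; 3 new (b, e, l)
  "mor" → 3 new (m, o, r)
  "belpa" → prefix "bel" already present; 2 new (p, a)
  "beldevenne" → prefix "bel" already present; 7 new (d, e, v, e, n, n, e)
  "belgal" → prefix "bel" already present; 3 new (g, a, l)
  "beldorrunka" → prefix "beld" already present; 7 new (o, r, r, u, n, k, a)
  "beldorta" → prefix "beldor" already present; 2 new (t, a)
  "bellu" → prefix "bel" already present; 2 new (l, u)
Total nodes = 2 + 11 + 5 + 3 + 3 + 2 + 7 + 3 + 7 + 2 + 2 = 47

47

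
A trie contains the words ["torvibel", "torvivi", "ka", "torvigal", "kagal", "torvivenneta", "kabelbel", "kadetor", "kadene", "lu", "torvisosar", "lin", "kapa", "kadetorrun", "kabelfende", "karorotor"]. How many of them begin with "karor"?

1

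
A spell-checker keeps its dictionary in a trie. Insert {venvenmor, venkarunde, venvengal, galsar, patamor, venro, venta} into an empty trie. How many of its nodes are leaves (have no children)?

Leaves are exactly the stored words that no other stored word extends.
Those words: "galsar", "patamor", "venkarunde", "venro", "venta", "venvengal", "venvenmor"
Leaf count: 7

7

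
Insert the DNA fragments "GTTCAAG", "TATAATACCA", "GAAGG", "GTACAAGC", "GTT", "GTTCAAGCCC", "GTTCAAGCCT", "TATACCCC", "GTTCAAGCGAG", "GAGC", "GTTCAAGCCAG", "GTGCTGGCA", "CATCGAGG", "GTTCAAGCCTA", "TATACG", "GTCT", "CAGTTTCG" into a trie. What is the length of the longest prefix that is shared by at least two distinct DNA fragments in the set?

Look for the deepest trie node that still has at least two words in its subtree.
e.g. "GTTCAAGCCT" and "GTTCAAGCCTA" share the prefix "GTTCAAGCCT" of length 10; no pair shares a longer one.
Longest shared-prefix length: 10

10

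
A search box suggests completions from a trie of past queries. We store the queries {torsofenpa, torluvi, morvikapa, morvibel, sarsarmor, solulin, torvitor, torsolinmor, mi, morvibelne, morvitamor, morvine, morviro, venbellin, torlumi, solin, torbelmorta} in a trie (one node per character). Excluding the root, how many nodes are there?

85

Count nodes per top-level branch (shared prefixes stored once):
  'm'-branch (mi, morvibel, morvibelne, morvikapa, morvine, morviro, morvitamor): 24 nodes
  's'-branch (sarsarmor, solin, solulin): 17 nodes
  't'-branch (torbelmorta, torlumi, torluvi, torsofenpa, torsolinmor, torvitor): 35 nodes
  'v'-branch (venbellin): 9 nodes
Sum: 85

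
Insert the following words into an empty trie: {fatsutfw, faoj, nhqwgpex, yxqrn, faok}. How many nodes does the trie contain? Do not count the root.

Count nodes per top-level branch (shared prefixes stored once):
  'f'-branch (faoj, faok, fatsutfw): 11 nodes
  'n'-branch (nhqwgpex): 8 nodes
  'y'-branch (yxqrn): 5 nodes
Sum: 24

24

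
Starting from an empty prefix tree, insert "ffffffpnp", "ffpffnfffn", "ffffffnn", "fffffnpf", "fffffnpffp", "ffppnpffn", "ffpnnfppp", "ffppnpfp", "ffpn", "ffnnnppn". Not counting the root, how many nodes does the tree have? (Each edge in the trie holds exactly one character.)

Trace insertions, counting only characters that open a new branch:
  "ffffffpnp" → 9 new (f, f, f, f, f, f, p, n, p)
  "ffpffnfffn" → prefix "ff" already present; 8 new (p, f, f, n, f, f, f, n)
  "ffffffnn" → prefix "ffffff" already present; 2 new (n, n)
  "fffffnpf" → prefix "fffff" already present; 3 new (n, p, f)
  "fffffnpffp" → prefix "fffffnpf" already present; 2 new (f, p)
  "ffppnpffn" → prefix "ffp" already present; 6 new (p, n, p, f, f, n)
  "ffpnnfppp" → prefix "ffp" already present; 6 new (n, n, f, p, p, p)
  "ffppnpfp" → prefix "ffppnpf" already present; 1 new (p)
  "ffpn" → prefix "ffpn" already present; 0 new (none)
  "ffnnnppn" → prefix "ff" already present; 6 new (n, n, n, p, p, n)
Total nodes = 9 + 8 + 2 + 3 + 2 + 6 + 6 + 1 + 0 + 6 = 43

43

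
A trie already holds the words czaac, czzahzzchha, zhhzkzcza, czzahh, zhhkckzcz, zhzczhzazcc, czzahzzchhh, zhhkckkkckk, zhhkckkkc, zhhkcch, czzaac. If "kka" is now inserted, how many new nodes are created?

"kka" shares no prefix with any stored word, so all 3 characters open new nodes.
3 − 0 = 3 new nodes.

3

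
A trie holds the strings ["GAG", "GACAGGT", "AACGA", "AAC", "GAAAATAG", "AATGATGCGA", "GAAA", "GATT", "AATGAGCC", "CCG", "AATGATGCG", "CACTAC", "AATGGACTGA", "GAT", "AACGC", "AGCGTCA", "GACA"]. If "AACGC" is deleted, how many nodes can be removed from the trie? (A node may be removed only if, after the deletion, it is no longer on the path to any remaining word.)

After clearing the end-marker at "AACGC", prune upward until reaching a node still needed by another word.
The suffix "C" (1 node) is used only by "AACGC"; the node for "AACG" still has the child "A", so pruning stops there.
Nodes removed: 1

1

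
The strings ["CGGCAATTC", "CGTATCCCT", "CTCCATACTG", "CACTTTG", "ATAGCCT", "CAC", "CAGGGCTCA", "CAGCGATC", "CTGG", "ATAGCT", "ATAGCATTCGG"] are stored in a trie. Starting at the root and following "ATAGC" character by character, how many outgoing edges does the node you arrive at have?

3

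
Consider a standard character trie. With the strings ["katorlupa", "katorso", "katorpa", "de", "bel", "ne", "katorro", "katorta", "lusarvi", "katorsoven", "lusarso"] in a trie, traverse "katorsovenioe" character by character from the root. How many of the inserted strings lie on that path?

2

Check each prefix of "katorsovenioe" against the stored set — each match is an end-marker on the path.
Prefixes of the query that are stored words: "katorso", "katorsoven"
Count: 2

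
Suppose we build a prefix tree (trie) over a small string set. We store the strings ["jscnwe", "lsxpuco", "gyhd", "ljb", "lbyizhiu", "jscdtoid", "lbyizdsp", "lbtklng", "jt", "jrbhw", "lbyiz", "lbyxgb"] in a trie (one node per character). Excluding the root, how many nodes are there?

47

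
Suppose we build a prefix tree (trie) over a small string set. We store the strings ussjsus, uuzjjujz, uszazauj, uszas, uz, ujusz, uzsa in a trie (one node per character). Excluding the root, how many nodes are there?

28

Trie structure (* marks end of a word):
(root)
└─ u
   ├─ j
   │  └─ u
   │     └─ s
   │        └─ z *
   ├─ s
   │  ├─ s
   │  │  └─ j
   │  │     └─ s
   │  │        └─ u
   │  │           └─ s *
   │  └─ z
   │     └─ a
   │        ├─ s *
   │        └─ z
   │           └─ a
   │              └─ u
   │                 └─ j *
   ├─ u
   │  └─ z
   │     └─ j
   │        └─ j
   │           └─ u
   │              └─ j
   │                 └─ z *
   └─ z *
      └─ s
         └─ a *
Counting every labelled node above: 28.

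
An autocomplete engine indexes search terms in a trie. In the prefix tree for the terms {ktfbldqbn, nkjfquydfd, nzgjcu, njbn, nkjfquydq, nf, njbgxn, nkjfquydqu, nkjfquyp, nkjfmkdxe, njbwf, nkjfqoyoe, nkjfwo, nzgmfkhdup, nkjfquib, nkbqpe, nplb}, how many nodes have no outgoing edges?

A leaf is a node with no children — equivalently, the end of a word that is not a proper prefix of any other stored word.
Those words: "ktfbldqbn", "nf", "njbgxn", "njbn", "njbwf", "nkbqpe", "nkjfmkdxe", "nkjfqoyoe", "nkjfquib", "nkjfquydfd", "nkjfquydqu", "nkjfquyp", "nkjfwo", "nplb", "nzgjcu", "nzgmfkhdup"
Leaf count: 16

16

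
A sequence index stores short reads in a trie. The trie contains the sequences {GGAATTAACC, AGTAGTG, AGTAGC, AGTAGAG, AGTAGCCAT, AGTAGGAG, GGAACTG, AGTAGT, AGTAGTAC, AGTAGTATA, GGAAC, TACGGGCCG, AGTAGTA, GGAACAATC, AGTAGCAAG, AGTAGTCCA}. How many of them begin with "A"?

11

Walk to "A"; the words in its subtree are exactly those with that prefix.
Words under "A": AGTAGAG, AGTAGC, AGTAGCAAG, AGTAGCCAT, AGTAGGAG, AGTAGT, AGTAGTA, AGTAGTAC, AGTAGTATA, AGTAGTCCA, AGTAGTG
Count: 11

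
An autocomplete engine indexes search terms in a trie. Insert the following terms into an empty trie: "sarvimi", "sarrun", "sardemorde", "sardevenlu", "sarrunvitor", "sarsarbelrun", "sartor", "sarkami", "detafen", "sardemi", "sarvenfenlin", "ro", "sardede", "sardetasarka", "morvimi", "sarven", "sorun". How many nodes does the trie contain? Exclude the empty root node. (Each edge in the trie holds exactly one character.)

For each word, the new-node count is its length minus the longest prefix already in the trie:
  "sarvimi" → 7 new (s, a, r, v, i, m, i)
  "sarrun" → prefix "sar" already present; 3 new (r, u, n)
  "sardemorde" → prefix "sar" already present; 7 new (d, e, m, o, r, d, e)
  "sardevenlu" → prefix "sarde" already present; 5 new (v, e, n, l, u)
  "sarrunvitor" → prefix "sarrun" already present; 5 new (v, i, t, o, r)
  "sarsarbelrun" → prefix "sar" already present; 9 new (s, a, r, b, e, l, r, u, n)
  "sartor" → prefix "sar" already present; 3 new (t, o, r)
  "sarkami" → prefix "sar" already present; 4 new (k, a, m, i)
  "detafen" → 7 new (d, e, t, a, f, e, n)
  "sardemi" → prefix "sardem" already present; 1 new (i)
  "sarvenfenlin" → prefix "sarv" already present; 8 new (e, n, f, e, n, l, i, n)
  "ro" → 2 new (r, o)
  "sardede" → prefix "sarde" already present; 2 new (d, e)
  "sardetasarka" → prefix "sarde" already present; 7 new (t, a, s, a, r, k, a)
  "morvimi" → 7 new (m, o, r, v, i, m, i)
  "sarven" → prefix "sarven" already present; 0 new (none)
  "sorun" → prefix "s" already present; 4 new (o, r, u, n)
Total nodes = 7 + 3 + 7 + 5 + 5 + 9 + 3 + 4 + 7 + 1 + 8 + 2 + 2 + 7 + 7 + 0 + 4 = 81

81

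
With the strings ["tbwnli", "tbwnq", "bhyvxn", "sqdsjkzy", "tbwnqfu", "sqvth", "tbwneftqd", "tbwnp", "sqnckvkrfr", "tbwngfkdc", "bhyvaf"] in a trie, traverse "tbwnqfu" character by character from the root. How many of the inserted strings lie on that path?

2

Walk "tbwnqfu" from the root; an end-of-word marker is hit whenever a stored word is a prefix of "tbwnqfu".
Prefixes of the query that are stored words: "tbwnq", "tbwnqfu"
Count: 2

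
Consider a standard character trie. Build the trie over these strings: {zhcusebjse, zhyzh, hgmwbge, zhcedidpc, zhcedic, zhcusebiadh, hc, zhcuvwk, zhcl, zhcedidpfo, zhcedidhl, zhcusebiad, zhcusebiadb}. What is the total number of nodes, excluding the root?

Insert word by word; a character creates a node only if that edge doesn't already exist:
  "zhcusebjse" → 10 new (z, h, c, u, s, e, b, j, s, e)
  "zhyzh" → prefix "zh" already present; 3 new (y, z, h)
  "hgmwbge" → 7 new (h, g, m, w, b, g, e)
  "zhcedidpc" → prefix "zhc" already present; 6 new (e, d, i, d, p, c)
  "zhcedic" → prefix "zhcedi" already present; 1 new (c)
  "zhcusebiadh" → prefix "zhcuseb" already present; 4 new (i, a, d, h)
  "hc" → prefix "h" already present; 1 new (c)
  "zhcuvwk" → prefix "zhcu" already present; 3 new (v, w, k)
  "zhcl" → prefix "zhc" already present; 1 new (l)
  "zhcedidpfo" → prefix "zhcedidp" already present; 2 new (f, o)
  "zhcedidhl" → prefix "zhcedid" already present; 2 new (h, l)
  "zhcusebiad" → prefix "zhcusebiad" already present; 0 new (none)
  "zhcusebiadb" → prefix "zhcusebiad" already present; 1 new (b)
Total nodes = 10 + 3 + 7 + 6 + 1 + 4 + 1 + 3 + 1 + 2 + 2 + 0 + 1 = 41

41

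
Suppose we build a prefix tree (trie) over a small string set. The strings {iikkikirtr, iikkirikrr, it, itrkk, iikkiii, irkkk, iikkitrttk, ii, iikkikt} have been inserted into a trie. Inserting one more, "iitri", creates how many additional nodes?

The longest prefix of "iitri" already in the trie is "ii" (length 2).
Each of the 3 remaining characters creates one node.

3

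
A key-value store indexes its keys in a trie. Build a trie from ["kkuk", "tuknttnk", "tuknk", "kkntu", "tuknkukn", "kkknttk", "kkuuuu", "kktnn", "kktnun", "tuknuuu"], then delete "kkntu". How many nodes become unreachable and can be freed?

3

Walk "kkntu" from the leaf back toward the root, removing each node that no remaining word uses.
The suffix "ntu" (3 nodes) is used only by "kkntu"; the node for "kk" still has the child "u", so pruning stops there.
Nodes removed: 3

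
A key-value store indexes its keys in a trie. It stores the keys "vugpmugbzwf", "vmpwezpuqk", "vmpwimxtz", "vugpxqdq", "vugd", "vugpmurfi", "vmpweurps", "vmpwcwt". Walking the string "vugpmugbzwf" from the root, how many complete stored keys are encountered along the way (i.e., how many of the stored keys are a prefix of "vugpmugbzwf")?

1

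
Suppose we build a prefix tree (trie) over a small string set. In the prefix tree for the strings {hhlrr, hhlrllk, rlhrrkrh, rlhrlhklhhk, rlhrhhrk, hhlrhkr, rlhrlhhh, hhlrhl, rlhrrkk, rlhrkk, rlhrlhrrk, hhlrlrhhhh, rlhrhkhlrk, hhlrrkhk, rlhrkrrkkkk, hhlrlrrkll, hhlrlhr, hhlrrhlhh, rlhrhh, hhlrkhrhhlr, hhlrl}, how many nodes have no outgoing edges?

Leaves are exactly the stored words that no other stored word extends.
Those words: "hhlrhkr", "hhlrhl", "hhlrkhrhhlr", "hhlrlhr", "hhlrllk", "hhlrlrhhhh", "hhlrlrrkll", "hhlrrhlhh", "hhlrrkhk", "rlhrhhrk", "rlhrhkhlrk", "rlhrkk", "rlhrkrrkkkk", "rlhrlhhh", "rlhrlhklhhk", "rlhrlhrrk", "rlhrrkk", "rlhrrkrh"
Leaf count: 18

18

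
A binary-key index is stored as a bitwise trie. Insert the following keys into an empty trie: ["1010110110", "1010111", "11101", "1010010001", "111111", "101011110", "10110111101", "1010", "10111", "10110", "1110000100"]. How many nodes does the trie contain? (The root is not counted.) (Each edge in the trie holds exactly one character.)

For each word, the new-node count is its length minus the longest prefix already in the trie:
  "1010110110" → 10 new (1, 0, 1, 0, 1, 1, 0, 1, 1, 0)
  "1010111" → prefix "101011" already present; 1 new (1)
  "11101" → prefix "1" already present; 4 new (1, 1, 0, 1)
  "1010010001" → prefix "1010" already present; 6 new (0, 1, 0, 0, 0, 1)
  "111111" → prefix "111" already present; 3 new (1, 1, 1)
  "101011110" → prefix "1010111" already present; 2 new (1, 0)
  "10110111101" → prefix "101" already present; 8 new (1, 0, 1, 1, 1, 1, 0, 1)
  "1010" → prefix "1010" already present; 0 new (none)
  "10111" → prefix "1011" already present; 1 new (1)
  "10110" → prefix "10110" already present; 0 new (none)
  "1110000100" → prefix "1110" already present; 6 new (0, 0, 0, 1, 0, 0)
Total nodes = 10 + 1 + 4 + 6 + 3 + 2 + 8 + 0 + 1 + 0 + 6 = 41

41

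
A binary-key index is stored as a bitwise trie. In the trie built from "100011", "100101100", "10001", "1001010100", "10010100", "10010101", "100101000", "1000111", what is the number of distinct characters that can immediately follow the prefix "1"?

Walk "1" from the root, arriving at one node.
Distinct next characters after "1": 0.
That node has 1 child edge.

1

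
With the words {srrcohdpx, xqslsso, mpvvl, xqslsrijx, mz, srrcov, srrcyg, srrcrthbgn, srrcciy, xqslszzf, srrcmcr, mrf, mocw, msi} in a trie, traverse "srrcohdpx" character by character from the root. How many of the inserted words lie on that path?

Check each prefix of "srrcohdpx" against the stored set — each match is an end-marker on the path.
Prefixes of the query that are stored words: "srrcohdpx"
Count: 1

1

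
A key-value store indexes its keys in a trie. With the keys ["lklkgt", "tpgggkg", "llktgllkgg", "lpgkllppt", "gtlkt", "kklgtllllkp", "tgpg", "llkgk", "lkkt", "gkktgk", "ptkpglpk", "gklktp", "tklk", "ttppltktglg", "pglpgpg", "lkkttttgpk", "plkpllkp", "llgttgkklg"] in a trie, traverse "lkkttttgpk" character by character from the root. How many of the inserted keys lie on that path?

2

Traverse "lkkttttgpk" character by character; count nodes along the way that are marked as word ends.
Prefixes of the query that are stored words: "lkkt", "lkkttttgpk"
Count: 2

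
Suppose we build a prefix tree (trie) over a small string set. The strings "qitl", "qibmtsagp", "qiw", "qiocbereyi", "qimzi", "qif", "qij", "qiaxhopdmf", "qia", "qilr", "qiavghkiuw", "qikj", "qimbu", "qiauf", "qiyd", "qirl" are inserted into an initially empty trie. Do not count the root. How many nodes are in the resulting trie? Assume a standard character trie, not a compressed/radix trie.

Insert word by word; a character creates a node only if that edge doesn't already exist:
  "qitl" → 4 new (q, i, t, l)
  "qibmtsagp" → prefix "qi" already present; 7 new (b, m, t, s, a, g, p)
  "qiw" → prefix "qi" already present; 1 new (w)
  "qiocbereyi" → prefix "qi" already present; 8 new (o, c, b, e, r, e, y, i)
  "qimzi" → prefix "qi" already present; 3 new (m, z, i)
  "qif" → prefix "qi" already present; 1 new (f)
  "qij" → prefix "qi" already present; 1 new (j)
  "qiaxhopdmf" → prefix "qi" already present; 8 new (a, x, h, o, p, d, m, f)
  "qia" → prefix "qia" already present; 0 new (none)
  "qilr" → prefix "qi" already present; 2 new (l, r)
  "qiavghkiuw" → prefix "qia" already present; 7 new (v, g, h, k, i, u, w)
  "qikj" → prefix "qi" already present; 2 new (k, j)
  "qimbu" → prefix "qim" already present; 2 new (b, u)
  "qiauf" → prefix "qia" already present; 2 new (u, f)
  "qiyd" → prefix "qi" already present; 2 new (y, d)
  "qirl" → prefix "qi" already present; 2 new (r, l)
Total nodes = 4 + 7 + 1 + 8 + 3 + 1 + 1 + 8 + 0 + 2 + 7 + 2 + 2 + 2 + 2 + 2 = 52

52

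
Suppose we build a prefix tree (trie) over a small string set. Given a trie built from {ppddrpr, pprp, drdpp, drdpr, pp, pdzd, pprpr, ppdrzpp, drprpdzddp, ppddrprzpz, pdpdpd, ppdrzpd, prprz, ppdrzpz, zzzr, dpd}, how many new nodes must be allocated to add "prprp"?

"prpr" is already a path in the trie; the remaining "p" must be added.
So 5 − 4 = 1 new nodes.

1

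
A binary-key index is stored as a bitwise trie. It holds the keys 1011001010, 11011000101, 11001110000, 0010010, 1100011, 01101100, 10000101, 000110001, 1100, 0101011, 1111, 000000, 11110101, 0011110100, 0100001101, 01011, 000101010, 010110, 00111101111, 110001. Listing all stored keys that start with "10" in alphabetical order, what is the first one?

10000101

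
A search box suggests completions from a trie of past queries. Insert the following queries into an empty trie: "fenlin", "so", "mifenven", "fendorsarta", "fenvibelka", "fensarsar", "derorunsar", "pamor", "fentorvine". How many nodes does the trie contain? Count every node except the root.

Insert word by word; a character creates a node only if that edge doesn't already exist:
  "fenlin" → 6 new (f, e, n, l, i, n)
  "so" → 2 new (s, o)
  "mifenven" → 8 new (m, i, f, e, n, v, e, n)
  "fendorsarta" → prefix "fen" already present; 8 new (d, o, r, s, a, r, t, a)
  "fenvibelka" → prefix "fen" already present; 7 new (v, i, b, e, l, k, a)
  "fensarsar" → prefix "fen" already present; 6 new (s, a, r, s, a, r)
  "derorunsar" → 10 new (d, e, r, o, r, u, n, s, a, r)
  "pamor" → 5 new (p, a, m, o, r)
  "fentorvine" → prefix "fen" already present; 7 new (t, o, r, v, i, n, e)
Total nodes = 6 + 2 + 8 + 8 + 7 + 6 + 10 + 5 + 7 = 59

59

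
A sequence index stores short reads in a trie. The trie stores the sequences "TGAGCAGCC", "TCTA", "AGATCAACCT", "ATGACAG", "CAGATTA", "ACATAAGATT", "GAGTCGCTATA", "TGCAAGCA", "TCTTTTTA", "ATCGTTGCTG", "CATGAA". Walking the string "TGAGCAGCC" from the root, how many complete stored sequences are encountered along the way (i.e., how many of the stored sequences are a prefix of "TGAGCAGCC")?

Walk "TGAGCAGCC" from the root; an end-of-word marker is hit whenever a stored word is a prefix of "TGAGCAGCC".
Prefixes of the query that are stored words: "TGAGCAGCC"
Count: 1

1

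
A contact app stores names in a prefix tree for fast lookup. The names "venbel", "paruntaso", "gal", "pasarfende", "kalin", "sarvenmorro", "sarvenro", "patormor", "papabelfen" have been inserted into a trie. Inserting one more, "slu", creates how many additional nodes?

The longest prefix of "slu" already in the trie is "s" (length 1).
New nodes needed: |"slu"| − 1 = 3 − 1 = 2.

2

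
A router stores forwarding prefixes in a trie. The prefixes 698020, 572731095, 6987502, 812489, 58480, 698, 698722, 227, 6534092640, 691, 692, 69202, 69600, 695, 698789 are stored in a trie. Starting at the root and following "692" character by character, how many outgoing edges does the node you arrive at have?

The children of the "692" node are the distinct next characters among strings starting with "692".
Distinct next characters after "692": 0.
That node has 1 child edge.

1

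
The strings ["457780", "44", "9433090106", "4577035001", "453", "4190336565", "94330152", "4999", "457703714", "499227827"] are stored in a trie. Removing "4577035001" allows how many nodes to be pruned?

4

A node on "4577035001"'s path can go only if nothing else ends at it or branches off below it.
The suffix "5001" (4 nodes) is used only by "4577035001"; the node for "457703" still has the child "7", so pruning stops there.
Nodes removed: 4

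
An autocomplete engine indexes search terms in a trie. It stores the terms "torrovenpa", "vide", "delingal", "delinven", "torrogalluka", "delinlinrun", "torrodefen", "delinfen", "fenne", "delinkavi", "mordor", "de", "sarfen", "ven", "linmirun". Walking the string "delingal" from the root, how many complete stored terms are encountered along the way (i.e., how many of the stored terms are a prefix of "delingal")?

Traverse "delingal" character by character; count nodes along the way that are marked as word ends.
Prefixes of the query that are stored words: "de", "delingal"
Count: 2

2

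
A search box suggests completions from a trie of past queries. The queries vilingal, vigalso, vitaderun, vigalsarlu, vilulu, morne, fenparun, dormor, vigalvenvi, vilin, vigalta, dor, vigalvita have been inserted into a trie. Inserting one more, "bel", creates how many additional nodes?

"bel" shares no prefix with any stored word, so all 3 characters open new nodes.
3 − 0 = 3 new nodes.

3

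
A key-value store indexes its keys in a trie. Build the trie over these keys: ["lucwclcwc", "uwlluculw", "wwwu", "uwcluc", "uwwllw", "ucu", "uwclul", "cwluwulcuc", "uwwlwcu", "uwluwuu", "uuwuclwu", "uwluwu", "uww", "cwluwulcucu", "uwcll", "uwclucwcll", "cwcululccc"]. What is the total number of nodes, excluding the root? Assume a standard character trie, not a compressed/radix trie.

71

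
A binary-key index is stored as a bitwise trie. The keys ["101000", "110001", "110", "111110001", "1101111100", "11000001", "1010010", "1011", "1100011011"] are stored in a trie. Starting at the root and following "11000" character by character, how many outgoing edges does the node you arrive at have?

The children of the "11000" node are the distinct next characters among strings starting with "11000".
Distinct next characters after "11000": 0, 1.
That node has 2 child edges.

2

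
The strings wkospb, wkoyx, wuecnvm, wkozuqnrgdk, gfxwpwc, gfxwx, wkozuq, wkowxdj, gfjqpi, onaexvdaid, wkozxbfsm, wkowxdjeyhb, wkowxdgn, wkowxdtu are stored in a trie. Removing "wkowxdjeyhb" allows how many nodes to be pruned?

A node on "wkowxdjeyhb"'s path can go only if nothing else ends at it or branches off below it.
The suffix "eyhb" (4 nodes) is used only by "wkowxdjeyhb"; "wkowxdj" is itself a stored word, so pruning stops there.
Nodes removed: 4

4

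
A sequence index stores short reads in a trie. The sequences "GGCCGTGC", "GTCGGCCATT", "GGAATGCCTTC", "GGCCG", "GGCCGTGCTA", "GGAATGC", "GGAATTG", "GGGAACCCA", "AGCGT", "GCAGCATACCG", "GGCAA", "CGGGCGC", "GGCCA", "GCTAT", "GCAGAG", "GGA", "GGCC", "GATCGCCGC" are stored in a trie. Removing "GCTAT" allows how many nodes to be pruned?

After clearing the end-marker at "GCTAT", prune upward until reaching a node still needed by another word.
The suffix "TAT" (3 nodes) is used only by "GCTAT"; the node for "GC" still has the child "A", so pruning stops there.
Nodes removed: 3

3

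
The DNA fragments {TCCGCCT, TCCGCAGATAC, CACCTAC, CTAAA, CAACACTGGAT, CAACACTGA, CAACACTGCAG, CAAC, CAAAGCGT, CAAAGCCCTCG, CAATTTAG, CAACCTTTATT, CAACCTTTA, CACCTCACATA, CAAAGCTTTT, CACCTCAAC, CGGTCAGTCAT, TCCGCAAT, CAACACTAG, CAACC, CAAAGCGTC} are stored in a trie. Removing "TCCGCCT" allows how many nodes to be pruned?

2

After clearing the end-marker at "TCCGCCT", prune upward until reaching a node still needed by another word.
The suffix "CT" (2 nodes) is used only by "TCCGCCT"; the node for "TCCGC" still has the child "A", so pruning stops there.
Nodes removed: 2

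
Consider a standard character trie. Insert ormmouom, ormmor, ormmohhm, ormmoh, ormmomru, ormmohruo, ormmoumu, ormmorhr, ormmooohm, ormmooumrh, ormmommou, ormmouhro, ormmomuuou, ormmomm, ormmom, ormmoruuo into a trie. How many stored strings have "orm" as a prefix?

16

Walk to "orm"; the words in its subtree are exactly those with that prefix.
Matches: "ormmoh", "ormmohhm", "ormmohruo", "ormmom", "ormmomm", "ormmommou", "ormmomru", "ormmomuuou", "ormmooohm", "ormmooumrh", "ormmor", "ormmorhr", "ormmoruuo", "ormmouhro", "ormmoumu", "ormmouom"
Count: 16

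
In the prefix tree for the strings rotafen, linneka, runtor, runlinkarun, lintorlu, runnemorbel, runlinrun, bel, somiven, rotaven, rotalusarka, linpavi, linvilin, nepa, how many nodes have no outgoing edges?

14

Leaves are exactly the stored words that no other stored word extends.
Those words: "bel", "linneka", "linpavi", "lintorlu", "linvilin", "nepa", "rotafen", "rotalusarka", "rotaven", "runlinkarun", "runlinrun", "runnemorbel", "runtor", "somiven"
Leaf count: 14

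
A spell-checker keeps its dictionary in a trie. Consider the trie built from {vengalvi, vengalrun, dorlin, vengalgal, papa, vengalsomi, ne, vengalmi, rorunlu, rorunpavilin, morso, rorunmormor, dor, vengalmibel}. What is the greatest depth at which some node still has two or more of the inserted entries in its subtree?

8

Equivalently: take the maximum, over all pairs, of their longest common prefix length.
e.g. "vengalmi" and "vengalmibel" share the prefix "vengalmi" of length 8; no pair shares a longer one.
Longest shared-prefix length: 8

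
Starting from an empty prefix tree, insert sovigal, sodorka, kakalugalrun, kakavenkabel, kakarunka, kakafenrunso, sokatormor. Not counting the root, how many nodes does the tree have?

53

For each word, the new-node count is its length minus the longest prefix already in the trie:
  "sovigal" → 7 new (s, o, v, i, g, a, l)
  "sodorka" → prefix "so" already present; 5 new (d, o, r, k, a)
  "kakalugalrun" → 12 new (k, a, k, a, l, u, g, a, l, r, u, n)
  "kakavenkabel" → prefix "kaka" already present; 8 new (v, e, n, k, a, b, e, l)
  "kakarunka" → prefix "kaka" already present; 5 new (r, u, n, k, a)
  "kakafenrunso" → prefix "kaka" already present; 8 new (f, e, n, r, u, n, s, o)
  "sokatormor" → prefix "so" already present; 8 new (k, a, t, o, r, m, o, r)
Total nodes = 7 + 5 + 12 + 8 + 5 + 8 + 8 = 53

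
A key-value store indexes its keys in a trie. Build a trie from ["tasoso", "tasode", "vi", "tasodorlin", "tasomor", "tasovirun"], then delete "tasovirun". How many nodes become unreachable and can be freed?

A node on "tasovirun"'s path can go only if nothing else ends at it or branches off below it.
The suffix "virun" (5 nodes) is used only by "tasovirun"; the node for "taso" still has the child "s", so pruning stops there.
Nodes removed: 5

5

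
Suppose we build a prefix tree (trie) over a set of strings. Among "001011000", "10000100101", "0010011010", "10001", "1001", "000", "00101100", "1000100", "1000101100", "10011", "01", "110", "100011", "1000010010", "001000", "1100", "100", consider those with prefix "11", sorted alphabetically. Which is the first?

DFS of the "11" subtree visits, in order: "110", "1100"
The 1st is 110.

110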